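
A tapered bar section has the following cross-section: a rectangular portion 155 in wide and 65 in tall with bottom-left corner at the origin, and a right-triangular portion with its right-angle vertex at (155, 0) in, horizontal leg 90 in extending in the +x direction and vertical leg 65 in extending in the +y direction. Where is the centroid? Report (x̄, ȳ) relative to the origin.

Part | A | x̄ᵢ | ȳᵢ | A·x̄ᵢ | A·ȳᵢ
rectangular portion | 10075.00 | 77.50 | 32.50 | 780812.50 | 327437.50
triangular portion | 2925.00 | 185.00 | 21.67 | 541125.00 | 63375.00
Σ | 13000.00 |  |  | 1321937.50 | 390812.50
x̄ = 1321937.50 / 13000.00 = 101.69 in
ȳ = 390812.50 / 13000.00 = 30.06 in

x̄ = 101.69 in, ȳ = 30.06 in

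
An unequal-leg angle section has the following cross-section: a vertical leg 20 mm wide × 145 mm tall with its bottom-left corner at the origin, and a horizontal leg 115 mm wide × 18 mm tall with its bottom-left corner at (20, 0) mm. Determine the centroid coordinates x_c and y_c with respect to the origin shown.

vertical leg: A = 20 × 145 = 2900.00, centroid at (10.00, 72.50).
horizontal leg: A = 115 × 18 = 2070.00, centroid at (77.50, 9.00).
ΣA = 4970.00 mm²
ΣAx_c = (2900.00)(10.00) + (2070.00)(77.50) = 189425.00 mm³
ΣAy_c = (2900.00)(72.50) + (2070.00)(9.00) = 228880.00 mm³
x_c = 189425.00 / 4970.00 = 38.11 mm
y_c = 228880.00 / 4970.00 = 46.05 mm

x_c = 38.11 mm, y_c = 46.05 mm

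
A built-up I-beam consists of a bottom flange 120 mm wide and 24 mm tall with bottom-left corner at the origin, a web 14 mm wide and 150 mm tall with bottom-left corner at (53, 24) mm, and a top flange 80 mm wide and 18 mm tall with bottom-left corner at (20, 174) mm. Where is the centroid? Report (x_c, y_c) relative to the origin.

x_c = 60.00 mm, y_c = 78.81 mm

bottom flange: A = 120 × 24 = 2880.00, centroid at (60.00, 12.00).
web: A = 14 × 150 = 2100.00, centroid at (60.00, 99.00).
top flange: A = 80 × 18 = 1440.00, centroid at (60.00, 183.00).
ΣA = 6420.00 mm²
ΣAx_c = (2880.00)(60.00) + (2100.00)(60.00) + (1440.00)(60.00) = 385200.00 mm³
ΣAy_c = (2880.00)(12.00) + (2100.00)(99.00) + (1440.00)(183.00) = 505980.00 mm³
x_c = 385200.00 / 6420.00 = 60.00 mm
y_c = 505980.00 / 6420.00 = 78.81 mm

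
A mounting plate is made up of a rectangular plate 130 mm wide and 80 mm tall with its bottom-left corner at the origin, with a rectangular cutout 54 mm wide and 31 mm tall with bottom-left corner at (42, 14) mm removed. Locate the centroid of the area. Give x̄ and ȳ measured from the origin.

plate: A = 130 × 80 = 10400.00, centroid at (65.00, 40.00).
hole: A = −(54 × 31) = -1674.00, centroid at (69.00, 29.50).
ΣA = 8726.00 mm², ΣAx̄ = 560494.00 mm³, ΣAȳ = 366617.00 mm³.
x̄ = 560494.00/8726.00 = 64.23 mm; ȳ = 366617.00/8726.00 = 42.01 mm.

x̄ = 64.23 mm, ȳ = 42.01 mm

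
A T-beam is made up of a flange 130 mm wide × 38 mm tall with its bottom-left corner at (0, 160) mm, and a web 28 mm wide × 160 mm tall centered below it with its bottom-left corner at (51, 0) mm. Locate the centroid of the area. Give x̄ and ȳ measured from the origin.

x̄ = 65.00 mm, ȳ = 131.92 mm

web: A = 28 × 160 = 4480.00, centroid at (65.00, 80.00).
flange: A = 130 × 38 = 4940.00, centroid at (65.00, 179.00).
ΣA = 9420.00 mm²
ΣAx̄ = (4480.00)(65.00) + (4940.00)(65.00) = 612300.00 mm³
ΣAȳ = (4480.00)(80.00) + (4940.00)(179.00) = 1242660.00 mm³
x̄ = 612300.00 / 9420.00 = 65.00 mm
ȳ = 1242660.00 / 9420.00 = 131.92 mm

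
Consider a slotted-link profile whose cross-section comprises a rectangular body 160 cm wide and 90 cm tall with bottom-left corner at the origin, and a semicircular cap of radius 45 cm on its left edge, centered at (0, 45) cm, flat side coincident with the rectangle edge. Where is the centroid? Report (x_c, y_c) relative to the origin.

rectangular body: A = 160 × 90 = 14400.00, centroid at (80.00, 45.00).
semicircular end: A = ½π·45² = 3180.86, centroid at (-19.10, 45.00).
ΣA = 17580.86 cm², ΣAx_c = 1091250.00 cm³, ΣAy_c = 791138.82 cm³.
x_c = 1091250.00/17580.86 = 62.07 cm; y_c = 791138.82/17580.86 = 45.00 cm.

x_c = 62.07 cm, y_c = 45.00 cm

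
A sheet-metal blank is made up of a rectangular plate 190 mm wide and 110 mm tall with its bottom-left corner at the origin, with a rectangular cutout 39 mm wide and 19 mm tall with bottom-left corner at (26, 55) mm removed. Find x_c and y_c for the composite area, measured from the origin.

x_c = 96.82 mm, y_c = 54.65 mm

plate: A = 190 × 110 = 20900.00, centroid at (95.00, 55.00).
hole: A = −(39 × 19) = -741.00, centroid at (45.50, 64.50).
ΣA = 20159.00 mm², ΣAx_c = 1951784.50 mm³, ΣAy_c = 1101705.50 mm³.
x_c = 1951784.50/20159.00 = 96.82 mm; y_c = 1101705.50/20159.00 = 54.65 mm.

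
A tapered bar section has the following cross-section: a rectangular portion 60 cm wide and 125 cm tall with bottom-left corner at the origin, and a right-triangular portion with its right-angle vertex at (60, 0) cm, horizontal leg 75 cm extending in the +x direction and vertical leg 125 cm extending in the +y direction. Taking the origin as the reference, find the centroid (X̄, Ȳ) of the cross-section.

rectangular portion: A = 60 × 125 = 7500.00, centroid at (30.00, 62.50).
triangular portion: A = ½·75·125 = 4687.50, centroid at (85.00, 41.67).
ΣA = 12187.50 cm², ΣAX̄ = 623437.50 cm³, ΣAȲ = 664062.50 cm³.
X̄ = 623437.50/12187.50 = 51.15 cm; Ȳ = 664062.50/12187.50 = 54.49 cm.

X̄ = 51.15 cm, Ȳ = 54.49 cm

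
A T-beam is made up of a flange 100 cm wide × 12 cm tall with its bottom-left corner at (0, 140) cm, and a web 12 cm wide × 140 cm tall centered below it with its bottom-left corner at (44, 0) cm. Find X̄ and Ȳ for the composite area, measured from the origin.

Part | A | x̄ᵢ | ȳᵢ | A·x̄ᵢ | A·ȳᵢ
web | 1680.00 | 50.00 | 70.00 | 84000.00 | 117600.00
flange | 1200.00 | 50.00 | 146.00 | 60000.00 | 175200.00
Σ | 2880.00 |  |  | 144000.00 | 292800.00
X̄ = 144000.00 / 2880.00 = 50.00 cm
Ȳ = 292800.00 / 2880.00 = 101.67 cm

X̄ = 50.00 cm, Ȳ = 101.67 cm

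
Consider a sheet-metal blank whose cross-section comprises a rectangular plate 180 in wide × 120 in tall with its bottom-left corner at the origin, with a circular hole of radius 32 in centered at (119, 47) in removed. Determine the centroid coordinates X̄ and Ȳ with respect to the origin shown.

X̄ = 84.93 in, Ȳ = 62.27 in

plate: A = 180 × 120 = 21600.00, centroid at (90.00, 60.00).
hole: A = −π·32² = -3216.99, centroid at (119.00, 47.00).
ΣA = 18383.01 in²
ΣAX̄ = (21600.00)(90.00) + (-3216.99)(119.00) = 1561178.09 in³
ΣAȲ = (21600.00)(60.00) + (-3216.99)(47.00) = 1144801.43 in³
X̄ = 1561178.09 / 18383.01 = 84.93 in
Ȳ = 1144801.43 / 18383.01 = 62.27 in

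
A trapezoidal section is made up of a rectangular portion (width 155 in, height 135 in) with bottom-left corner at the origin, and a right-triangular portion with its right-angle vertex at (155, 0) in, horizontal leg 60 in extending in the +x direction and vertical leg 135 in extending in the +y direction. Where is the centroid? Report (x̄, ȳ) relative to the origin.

x̄ = 93.31 in, ȳ = 63.85 in

rectangular portion: A = 155 × 135 = 20925.00, centroid at (77.50, 67.50).
triangular portion: A = ½·60·135 = 4050.00, centroid at (175.00, 45.00).
ΣA = 24975.00 in²
ΣAx̄ = (20925.00)(77.50) + (4050.00)(175.00) = 2330437.50 in³
ΣAȳ = (20925.00)(67.50) + (4050.00)(45.00) = 1594687.50 in³
x̄ = 2330437.50 / 24975.00 = 93.31 in
ȳ = 1594687.50 / 24975.00 = 63.85 in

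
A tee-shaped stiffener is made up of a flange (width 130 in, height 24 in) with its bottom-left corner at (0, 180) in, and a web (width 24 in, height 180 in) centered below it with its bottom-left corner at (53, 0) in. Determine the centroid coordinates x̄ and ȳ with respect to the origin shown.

web: A = 24 × 180 = 4320.00, centroid at (65.00, 90.00).
flange: A = 130 × 24 = 3120.00, centroid at (65.00, 192.00).
ΣA = 7440.00 in²
ΣAx̄ = (4320.00)(65.00) + (3120.00)(65.00) = 483600.00 in³
ΣAȳ = (4320.00)(90.00) + (3120.00)(192.00) = 987840.00 in³
x̄ = 483600.00 / 7440.00 = 65.00 in
ȳ = 987840.00 / 7440.00 = 132.77 in

x̄ = 65.00 in, ȳ = 132.77 in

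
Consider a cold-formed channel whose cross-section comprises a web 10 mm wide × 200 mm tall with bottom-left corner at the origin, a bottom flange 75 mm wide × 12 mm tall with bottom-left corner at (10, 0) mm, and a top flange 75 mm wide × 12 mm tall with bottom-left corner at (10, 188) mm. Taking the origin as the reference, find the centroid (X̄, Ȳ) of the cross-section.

web: A = 10 × 200 = 2000.00, centroid at (5.00, 100.00).
bottom flange: A = 75 × 12 = 900.00, centroid at (47.50, 6.00).
top flange: A = 75 × 12 = 900.00, centroid at (47.50, 194.00).
ΣA = 3800.00 mm²
ΣAX̄ = (2000.00)(5.00) + (900.00)(47.50) + (900.00)(47.50) = 95500.00 mm³
ΣAȲ = (2000.00)(100.00) + (900.00)(6.00) + (900.00)(194.00) = 380000.00 mm³
X̄ = 95500.00 / 3800.00 = 25.13 mm
Ȳ = 380000.00 / 3800.00 = 100.00 mm

X̄ = 25.13 mm, Ȳ = 100.00 mm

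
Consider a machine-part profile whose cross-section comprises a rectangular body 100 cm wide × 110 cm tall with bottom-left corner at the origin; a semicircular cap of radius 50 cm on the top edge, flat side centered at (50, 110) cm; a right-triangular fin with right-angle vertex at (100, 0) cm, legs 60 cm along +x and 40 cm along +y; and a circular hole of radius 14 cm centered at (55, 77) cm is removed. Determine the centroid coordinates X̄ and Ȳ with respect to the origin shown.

X̄ = 55.22 cm, Ȳ = 70.20 cm

rectangular body: A = 100 × 110 = 11000.00, centroid at (50.00, 55.00).
semicircular top: A = ½π·50² = 3926.99, centroid at (50.00, 131.22).
triangular fin: A = ½·60·40 = 1200.00, centroid at (120.00, 13.33).
hole: A = −π·14² = -615.75, centroid at (55.00, 77.00).
ΣA = 15511.24 cm², ΣAX̄ = 856483.17 cm³, ΣAȲ = 1088889.41 cm³.
X̄ = 856483.17/15511.24 = 55.22 cm; Ȳ = 1088889.41/15511.24 = 70.20 cm.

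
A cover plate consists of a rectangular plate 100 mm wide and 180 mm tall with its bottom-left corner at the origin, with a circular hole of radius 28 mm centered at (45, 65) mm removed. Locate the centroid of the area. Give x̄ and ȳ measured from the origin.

x̄ = 50.79 mm, ȳ = 93.96 mm

plate: A = 100 × 180 = 18000.00, centroid at (50.00, 90.00).
hole: A = −π·28² = -2463.01, centroid at (45.00, 65.00).
ΣA = 15536.99 mm², ΣAx̄ = 789164.61 mm³, ΣAȳ = 1459904.44 mm³.
x̄ = 789164.61/15536.99 = 50.79 mm; ȳ = 1459904.44/15536.99 = 93.96 mm.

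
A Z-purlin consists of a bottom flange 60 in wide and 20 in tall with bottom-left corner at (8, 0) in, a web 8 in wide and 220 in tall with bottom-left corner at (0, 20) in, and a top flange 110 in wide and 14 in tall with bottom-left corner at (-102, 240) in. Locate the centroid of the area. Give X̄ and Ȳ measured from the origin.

X̄ = -4.39 in, Ȳ = 138.04 in

bottom flange: A = 60 × 20 = 1200.00, centroid at (38.00, 10.00).
web: A = 8 × 220 = 1760.00, centroid at (4.00, 130.00).
top flange: A = 110 × 14 = 1540.00, centroid at (-47.00, 247.00).
ΣA = 4500.00 in², ΣAX̄ = -19740.00 in³, ΣAȲ = 621180.00 in³.
X̄ = -19740.00/4500.00 = -4.39 in; Ȳ = 621180.00/4500.00 = 138.04 in.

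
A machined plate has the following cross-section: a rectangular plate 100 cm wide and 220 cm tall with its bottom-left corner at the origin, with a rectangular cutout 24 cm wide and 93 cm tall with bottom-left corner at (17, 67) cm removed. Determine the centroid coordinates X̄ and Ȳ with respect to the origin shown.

plate: A = 100 × 220 = 22000.00, centroid at (50.00, 110.00).
hole: A = −(24 × 93) = -2232.00, centroid at (29.00, 113.50).
ΣA = 19768.00 cm², ΣAX̄ = 1035272.00 cm³, ΣAȲ = 2166668.00 cm³.
X̄ = 1035272.00/19768.00 = 52.37 cm; Ȳ = 2166668.00/19768.00 = 109.60 cm.

X̄ = 52.37 cm, Ȳ = 109.60 cm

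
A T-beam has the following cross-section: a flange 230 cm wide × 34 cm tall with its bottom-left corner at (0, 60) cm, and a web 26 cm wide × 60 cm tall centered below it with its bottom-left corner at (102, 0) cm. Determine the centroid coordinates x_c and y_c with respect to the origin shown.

Part | A | x̄ᵢ | ȳᵢ | A·x̄ᵢ | A·ȳᵢ
web | 1560.00 | 115.00 | 30.00 | 179400.00 | 46800.00
flange | 7820.00 | 115.00 | 77.00 | 899300.00 | 602140.00
Σ | 9380.00 |  |  | 1078700.00 | 648940.00
x_c = 1078700.00 / 9380.00 = 115.00 cm
y_c = 648940.00 / 9380.00 = 69.18 cm

x_c = 115.00 cm, y_c = 69.18 cm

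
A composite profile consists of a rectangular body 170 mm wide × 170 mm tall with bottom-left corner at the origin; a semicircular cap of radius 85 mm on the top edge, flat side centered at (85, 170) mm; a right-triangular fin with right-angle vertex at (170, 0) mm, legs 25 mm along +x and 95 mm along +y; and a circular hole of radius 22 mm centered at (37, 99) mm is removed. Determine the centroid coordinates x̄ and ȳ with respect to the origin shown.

Part | A | x̄ᵢ | ȳᵢ | A·x̄ᵢ | A·ȳᵢ
rectangular body | 28900.00 | 85.00 | 85.00 | 2456500.00 | 2456500.00
semicircular top | 11349.00 | 85.00 | 206.08 | 964665.29 | 2338747.26
triangular fin | 1187.50 | 178.33 | 31.67 | 211770.83 | 37604.17
hole | -1520.53 | 37.00 | 99.00 | -56259.64 | -150532.55
Σ | 39915.97 |  |  | 3576676.49 | 4682318.87
x̄ = 3576676.49 / 39915.97 = 89.61 mm
ȳ = 4682318.87 / 39915.97 = 117.30 mm

x̄ = 89.61 mm, ȳ = 117.30 mm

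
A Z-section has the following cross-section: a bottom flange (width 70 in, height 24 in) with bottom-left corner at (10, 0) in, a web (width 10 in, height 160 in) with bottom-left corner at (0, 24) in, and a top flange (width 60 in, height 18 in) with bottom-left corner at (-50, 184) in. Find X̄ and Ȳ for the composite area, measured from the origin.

bottom flange: A = 70 × 24 = 1680.00, centroid at (45.00, 12.00).
web: A = 10 × 160 = 1600.00, centroid at (5.00, 104.00).
top flange: A = 60 × 18 = 1080.00, centroid at (-20.00, 193.00).
ΣA = 4360.00 in², ΣAX̄ = 62000.00 in³, ΣAȲ = 395000.00 in³.
X̄ = 62000.00/4360.00 = 14.22 in; Ȳ = 395000.00/4360.00 = 90.60 in.

X̄ = 14.22 in, Ȳ = 90.60 in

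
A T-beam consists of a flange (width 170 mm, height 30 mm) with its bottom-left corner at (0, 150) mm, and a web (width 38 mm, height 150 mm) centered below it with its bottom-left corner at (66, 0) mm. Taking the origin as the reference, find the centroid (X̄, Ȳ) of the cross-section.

web: A = 38 × 150 = 5700.00, centroid at (85.00, 75.00).
flange: A = 170 × 30 = 5100.00, centroid at (85.00, 165.00).
ΣA = 10800.00 mm²
ΣAX̄ = (5700.00)(85.00) + (5100.00)(85.00) = 918000.00 mm³
ΣAȲ = (5700.00)(75.00) + (5100.00)(165.00) = 1269000.00 mm³
X̄ = 918000.00 / 10800.00 = 85.00 mm
Ȳ = 1269000.00 / 10800.00 = 117.50 mm

X̄ = 85.00 mm, Ȳ = 117.50 mm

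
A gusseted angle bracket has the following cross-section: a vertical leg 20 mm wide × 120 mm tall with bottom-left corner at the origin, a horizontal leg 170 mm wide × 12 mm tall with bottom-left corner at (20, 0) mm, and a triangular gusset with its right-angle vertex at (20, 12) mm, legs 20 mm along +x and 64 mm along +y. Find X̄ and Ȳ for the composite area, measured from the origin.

X̄ = 50.25 mm, Ȳ = 34.96 mm

vertical leg: A = 20 × 120 = 2400.00, centroid at (10.00, 60.00).
horizontal leg: A = 170 × 12 = 2040.00, centroid at (105.00, 6.00).
gusset: A = ½·20·64 = 640.00, centroid at (26.67, 33.33).
ΣA = 5080.00 mm², ΣAX̄ = 255266.67 mm³, ΣAȲ = 177573.33 mm³.
X̄ = 255266.67/5080.00 = 50.25 mm; Ȳ = 177573.33/5080.00 = 34.96 mm.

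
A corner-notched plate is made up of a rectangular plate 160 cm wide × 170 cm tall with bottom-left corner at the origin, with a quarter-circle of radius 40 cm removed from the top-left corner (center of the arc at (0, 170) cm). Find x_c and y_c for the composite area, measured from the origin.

plate: A = 160 × 170 = 27200.00, centroid at (80.00, 85.00).
removed quarter-circle: A = −¼π·40² = -1256.64, centroid at (16.98, 153.02).
ΣA = 25943.36 cm², ΣAx_c = 2154666.67 cm³, ΣAy_c = 2119705.03 cm³.
x_c = 2154666.67/25943.36 = 83.05 cm; y_c = 2119705.03/25943.36 = 81.71 cm.

x_c = 83.05 cm, y_c = 81.71 cm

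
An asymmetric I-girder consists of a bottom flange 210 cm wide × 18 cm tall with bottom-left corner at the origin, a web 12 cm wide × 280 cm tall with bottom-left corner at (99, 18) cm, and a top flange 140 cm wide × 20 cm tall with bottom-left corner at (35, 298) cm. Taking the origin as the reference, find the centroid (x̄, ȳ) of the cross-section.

x̄ = 105.00 cm, ȳ = 143.59 cm

bottom flange: A = 210 × 18 = 3780.00, centroid at (105.00, 9.00).
web: A = 12 × 280 = 3360.00, centroid at (105.00, 158.00).
top flange: A = 140 × 20 = 2800.00, centroid at (105.00, 308.00).
ΣA = 9940.00 cm²
ΣAx̄ = (3780.00)(105.00) + (3360.00)(105.00) + (2800.00)(105.00) = 1043700.00 cm³
ΣAȳ = (3780.00)(9.00) + (3360.00)(158.00) + (2800.00)(308.00) = 1427300.00 cm³
x̄ = 1043700.00 / 9940.00 = 105.00 cm
ȳ = 1427300.00 / 9940.00 = 143.59 cm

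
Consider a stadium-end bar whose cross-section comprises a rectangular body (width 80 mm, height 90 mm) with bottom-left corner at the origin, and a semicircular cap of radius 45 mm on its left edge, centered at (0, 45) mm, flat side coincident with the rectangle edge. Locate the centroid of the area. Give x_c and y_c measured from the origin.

x_c = 21.89 mm, y_c = 45.00 mm

rectangular body: A = 80 × 90 = 7200.00, centroid at (40.00, 45.00).
semicircular end: A = ½π·45² = 3180.86, centroid at (-19.10, 45.00).
ΣA = 10380.86 mm², ΣAx_c = 227250.00 mm³, ΣAy_c = 467138.82 mm³.
x_c = 227250.00/10380.86 = 21.89 mm; y_c = 467138.82/10380.86 = 45.00 mm.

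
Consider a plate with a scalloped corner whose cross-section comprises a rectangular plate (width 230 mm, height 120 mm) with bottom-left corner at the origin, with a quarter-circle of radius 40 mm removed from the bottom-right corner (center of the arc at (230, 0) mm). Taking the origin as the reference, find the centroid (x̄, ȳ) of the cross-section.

plate: A = 230 × 120 = 27600.00, centroid at (115.00, 60.00).
removed quarter-circle: A = −¼π·40² = -1256.64, centroid at (213.02, 16.98).
ΣA = 26343.36 mm²
ΣAx̄ = (27600.00)(115.00) + (-1256.64)(213.02) = 2906306.81 mm³
ΣAȳ = (27600.00)(60.00) + (-1256.64)(16.98) = 1634666.67 mm³
x̄ = 2906306.81 / 26343.36 = 110.32 mm
ȳ = 1634666.67 / 26343.36 = 62.05 mm

x̄ = 110.32 mm, ȳ = 62.05 mm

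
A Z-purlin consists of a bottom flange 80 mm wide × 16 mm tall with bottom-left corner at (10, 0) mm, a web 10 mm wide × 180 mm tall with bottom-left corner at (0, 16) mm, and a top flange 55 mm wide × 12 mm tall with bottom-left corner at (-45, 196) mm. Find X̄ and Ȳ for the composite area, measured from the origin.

X̄ = 16.43 mm, Ȳ = 89.40 mm

bottom flange: A = 80 × 16 = 1280.00, centroid at (50.00, 8.00).
web: A = 10 × 180 = 1800.00, centroid at (5.00, 106.00).
top flange: A = 55 × 12 = 660.00, centroid at (-17.50, 202.00).
ΣA = 3740.00 mm²
ΣAX̄ = (1280.00)(50.00) + (1800.00)(5.00) + (660.00)(-17.50) = 61450.00 mm³
ΣAȲ = (1280.00)(8.00) + (1800.00)(106.00) + (660.00)(202.00) = 334360.00 mm³
X̄ = 61450.00 / 3740.00 = 16.43 mm
Ȳ = 334360.00 / 3740.00 = 89.40 mm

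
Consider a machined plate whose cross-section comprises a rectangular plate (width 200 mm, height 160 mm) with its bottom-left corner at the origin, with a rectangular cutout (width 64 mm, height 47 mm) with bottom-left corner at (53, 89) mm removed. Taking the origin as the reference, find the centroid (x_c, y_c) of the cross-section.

x_c = 101.56 mm, y_c = 76.63 mm

Part | A | x̄ᵢ | ȳᵢ | A·x̄ᵢ | A·ȳᵢ
plate | 32000.00 | 100.00 | 80.00 | 3200000.00 | 2560000.00
hole | -3008.00 | 85.00 | 112.50 | -255680.00 | -338400.00
Σ | 28992.00 |  |  | 2944320.00 | 2221600.00
x_c = 2944320.00 / 28992.00 = 101.56 mm
y_c = 2221600.00 / 28992.00 = 76.63 mm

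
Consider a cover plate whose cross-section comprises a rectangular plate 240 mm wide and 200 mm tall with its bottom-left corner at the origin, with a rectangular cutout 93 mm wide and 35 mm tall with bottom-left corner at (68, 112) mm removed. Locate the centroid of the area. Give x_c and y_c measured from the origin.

plate: A = 240 × 200 = 48000.00, centroid at (120.00, 100.00).
hole: A = −(93 × 35) = -3255.00, centroid at (114.50, 129.50).
ΣA = 44745.00 mm², ΣAx_c = 5387302.50 mm³, ΣAy_c = 4378477.50 mm³.
x_c = 5387302.50/44745.00 = 120.40 mm; y_c = 4378477.50/44745.00 = 97.85 mm.

x_c = 120.40 mm, y_c = 97.85 mm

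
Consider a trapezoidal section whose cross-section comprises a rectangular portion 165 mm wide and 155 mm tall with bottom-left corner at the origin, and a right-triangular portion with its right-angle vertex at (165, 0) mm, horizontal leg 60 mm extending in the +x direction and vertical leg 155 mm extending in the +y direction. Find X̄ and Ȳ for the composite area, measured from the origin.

rectangular portion: A = 165 × 155 = 25575.00, centroid at (82.50, 77.50).
triangular portion: A = ½·60·155 = 4650.00, centroid at (185.00, 51.67).
ΣA = 30225.00 mm²
ΣAX̄ = (25575.00)(82.50) + (4650.00)(185.00) = 2970187.50 mm³
ΣAȲ = (25575.00)(77.50) + (4650.00)(51.67) = 2222312.50 mm³
X̄ = 2970187.50 / 30225.00 = 98.27 mm
Ȳ = 2222312.50 / 30225.00 = 73.53 mm

X̄ = 98.27 mm, Ȳ = 73.53 mm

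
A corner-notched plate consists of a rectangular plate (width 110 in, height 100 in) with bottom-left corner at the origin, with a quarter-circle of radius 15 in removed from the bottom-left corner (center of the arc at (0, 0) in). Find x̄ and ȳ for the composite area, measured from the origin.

x̄ = 55.79 in, ȳ = 50.71 in

Part | A | x̄ᵢ | ȳᵢ | A·x̄ᵢ | A·ȳᵢ
plate | 11000.00 | 55.00 | 50.00 | 605000.00 | 550000.00
removed quarter-circle | -176.71 | 6.37 | 6.37 | -1125.00 | -1125.00
Σ | 10823.29 |  |  | 603875.00 | 548875.00
x̄ = 603875.00 / 10823.29 = 55.79 in
ȳ = 548875.00 / 10823.29 = 50.71 in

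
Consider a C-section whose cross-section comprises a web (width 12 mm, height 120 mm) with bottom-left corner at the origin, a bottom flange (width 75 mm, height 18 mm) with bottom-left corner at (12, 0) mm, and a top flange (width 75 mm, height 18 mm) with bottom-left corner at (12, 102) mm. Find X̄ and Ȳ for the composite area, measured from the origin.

X̄ = 34.37 mm, Ȳ = 60.00 mm

web: A = 12 × 120 = 1440.00, centroid at (6.00, 60.00).
bottom flange: A = 75 × 18 = 1350.00, centroid at (49.50, 9.00).
top flange: A = 75 × 18 = 1350.00, centroid at (49.50, 111.00).
ΣA = 4140.00 mm²
ΣAX̄ = (1440.00)(6.00) + (1350.00)(49.50) + (1350.00)(49.50) = 142290.00 mm³
ΣAȲ = (1440.00)(60.00) + (1350.00)(9.00) + (1350.00)(111.00) = 248400.00 mm³
X̄ = 142290.00 / 4140.00 = 34.37 mm
Ȳ = 248400.00 / 4140.00 = 60.00 mm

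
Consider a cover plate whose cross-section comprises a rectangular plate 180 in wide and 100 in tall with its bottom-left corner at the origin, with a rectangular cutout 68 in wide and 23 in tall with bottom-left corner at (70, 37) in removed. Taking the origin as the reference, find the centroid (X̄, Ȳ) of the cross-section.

X̄ = 88.67 in, Ȳ = 50.14 in

plate: A = 180 × 100 = 18000.00, centroid at (90.00, 50.00).
hole: A = −(68 × 23) = -1564.00, centroid at (104.00, 48.50).
ΣA = 16436.00 in², ΣAX̄ = 1457344.00 in³, ΣAȲ = 824146.00 in³.
X̄ = 1457344.00/16436.00 = 88.67 in; Ȳ = 824146.00/16436.00 = 50.14 in.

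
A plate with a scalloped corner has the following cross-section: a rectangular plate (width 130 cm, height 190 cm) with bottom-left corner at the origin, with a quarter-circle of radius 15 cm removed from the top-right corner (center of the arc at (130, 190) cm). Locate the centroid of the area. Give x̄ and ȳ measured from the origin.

plate: A = 130 × 190 = 24700.00, centroid at (65.00, 95.00).
removed quarter-circle: A = −¼π·15² = -176.71, centroid at (123.63, 183.63).
ΣA = 24523.29 cm²
ΣAx̄ = (24700.00)(65.00) + (-176.71)(123.63) = 1583652.10 cm³
ΣAȳ = (24700.00)(95.00) + (-176.71)(183.63) = 2314049.23 cm³
x̄ = 1583652.10 / 24523.29 = 64.58 cm
ȳ = 2314049.23 / 24523.29 = 94.36 cm

x̄ = 64.58 cm, ȳ = 94.36 cm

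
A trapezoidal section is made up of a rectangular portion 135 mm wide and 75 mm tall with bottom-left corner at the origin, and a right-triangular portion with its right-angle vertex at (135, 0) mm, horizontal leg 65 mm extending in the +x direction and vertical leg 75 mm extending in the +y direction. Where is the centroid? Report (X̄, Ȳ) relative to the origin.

rectangular portion: A = 135 × 75 = 10125.00, centroid at (67.50, 37.50).
triangular portion: A = ½·65·75 = 2437.50, centroid at (156.67, 25.00).
ΣA = 12562.50 mm², ΣAX̄ = 1065312.50 mm³, ΣAȲ = 440625.00 mm³.
X̄ = 1065312.50/12562.50 = 84.80 mm; Ȳ = 440625.00/12562.50 = 35.07 mm.

X̄ = 84.80 mm, Ȳ = 35.07 mm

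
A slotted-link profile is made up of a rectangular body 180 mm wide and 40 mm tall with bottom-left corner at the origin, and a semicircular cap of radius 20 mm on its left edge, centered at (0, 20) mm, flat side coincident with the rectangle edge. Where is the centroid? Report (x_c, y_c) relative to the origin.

rectangular body: A = 180 × 40 = 7200.00, centroid at (90.00, 20.00).
semicircular end: A = ½π·20² = 628.32, centroid at (-8.49, 20.00).
ΣA = 7828.32 mm²
ΣAx_c = (7200.00)(90.00) + (628.32)(-8.49) = 642666.67 mm³
ΣAy_c = (7200.00)(20.00) + (628.32)(20.00) = 156566.37 mm³
x_c = 642666.67 / 7828.32 = 82.10 mm
y_c = 156566.37 / 7828.32 = 20.00 mm

x_c = 82.10 mm, y_c = 20.00 mm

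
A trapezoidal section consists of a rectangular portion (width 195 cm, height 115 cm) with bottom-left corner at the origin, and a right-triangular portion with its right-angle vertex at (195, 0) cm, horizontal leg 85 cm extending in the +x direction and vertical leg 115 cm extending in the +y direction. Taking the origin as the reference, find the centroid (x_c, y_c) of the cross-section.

rectangular portion: A = 195 × 115 = 22425.00, centroid at (97.50, 57.50).
triangular portion: A = ½·85·115 = 4887.50, centroid at (223.33, 38.33).
ΣA = 27312.50 cm²
ΣAx_c = (22425.00)(97.50) + (4887.50)(223.33) = 3277979.17 cm³
ΣAy_c = (22425.00)(57.50) + (4887.50)(38.33) = 1476791.67 cm³
x_c = 3277979.17 / 27312.50 = 120.02 cm
y_c = 1476791.67 / 27312.50 = 54.07 cm

x_c = 120.02 cm, y_c = 54.07 cm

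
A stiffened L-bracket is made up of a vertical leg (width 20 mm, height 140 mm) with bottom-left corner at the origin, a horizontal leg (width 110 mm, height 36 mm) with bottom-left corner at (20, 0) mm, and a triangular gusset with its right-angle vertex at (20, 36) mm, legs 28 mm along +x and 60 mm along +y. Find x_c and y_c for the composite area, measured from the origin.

x_c = 46.01 mm, y_c = 41.36 mm

vertical leg: A = 20 × 140 = 2800.00, centroid at (10.00, 70.00).
horizontal leg: A = 110 × 36 = 3960.00, centroid at (75.00, 18.00).
gusset: A = ½·28·60 = 840.00, centroid at (29.33, 56.00).
ΣA = 7600.00 mm²
ΣAx_c = (2800.00)(10.00) + (3960.00)(75.00) + (840.00)(29.33) = 349640.00 mm³
ΣAy_c = (2800.00)(70.00) + (3960.00)(18.00) + (840.00)(56.00) = 314320.00 mm³
x_c = 349640.00 / 7600.00 = 46.01 mm
y_c = 314320.00 / 7600.00 = 41.36 mm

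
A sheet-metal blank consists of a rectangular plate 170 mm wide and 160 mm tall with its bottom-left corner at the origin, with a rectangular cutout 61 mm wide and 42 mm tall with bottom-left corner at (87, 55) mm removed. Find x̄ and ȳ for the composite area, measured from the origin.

plate: A = 170 × 160 = 27200.00, centroid at (85.00, 80.00).
hole: A = −(61 × 42) = -2562.00, centroid at (117.50, 76.00).
ΣA = 24638.00 mm², ΣAx̄ = 2010965.00 mm³, ΣAȳ = 1981288.00 mm³.
x̄ = 2010965.00/24638.00 = 81.62 mm; ȳ = 1981288.00/24638.00 = 80.42 mm.

x̄ = 81.62 mm, ȳ = 80.42 mm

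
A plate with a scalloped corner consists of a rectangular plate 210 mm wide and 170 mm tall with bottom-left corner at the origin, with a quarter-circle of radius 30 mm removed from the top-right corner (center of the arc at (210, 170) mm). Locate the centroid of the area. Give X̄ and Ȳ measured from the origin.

plate: A = 210 × 170 = 35700.00, centroid at (105.00, 85.00).
removed quarter-circle: A = −¼π·30² = -706.86, centroid at (197.27, 157.27).
ΣA = 34993.14 mm², ΣAX̄ = 3609059.75 mm³, ΣAȲ = 2923334.08 mm³.
X̄ = 3609059.75/34993.14 = 103.14 mm; Ȳ = 2923334.08/34993.14 = 83.54 mm.

X̄ = 103.14 mm, Ȳ = 83.54 mm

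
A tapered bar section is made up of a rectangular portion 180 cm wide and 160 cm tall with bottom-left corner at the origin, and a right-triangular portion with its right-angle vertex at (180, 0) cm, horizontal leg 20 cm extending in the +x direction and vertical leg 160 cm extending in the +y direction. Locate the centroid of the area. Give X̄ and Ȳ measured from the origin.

rectangular portion: A = 180 × 160 = 28800.00, centroid at (90.00, 80.00).
triangular portion: A = ½·20·160 = 1600.00, centroid at (186.67, 53.33).
ΣA = 30400.00 cm², ΣAX̄ = 2890666.67 cm³, ΣAȲ = 2389333.33 cm³.
X̄ = 2890666.67/30400.00 = 95.09 cm; Ȳ = 2389333.33/30400.00 = 78.60 cm.

X̄ = 95.09 cm, Ȳ = 78.60 cm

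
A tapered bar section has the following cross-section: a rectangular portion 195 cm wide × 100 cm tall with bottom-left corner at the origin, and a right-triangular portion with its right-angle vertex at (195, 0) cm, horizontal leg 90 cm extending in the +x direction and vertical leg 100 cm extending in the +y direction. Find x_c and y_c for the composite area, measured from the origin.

x_c = 121.41 cm, y_c = 46.88 cm

rectangular portion: A = 195 × 100 = 19500.00, centroid at (97.50, 50.00).
triangular portion: A = ½·90·100 = 4500.00, centroid at (225.00, 33.33).
ΣA = 24000.00 cm², ΣAx_c = 2913750.00 cm³, ΣAy_c = 1125000.00 cm³.
x_c = 2913750.00/24000.00 = 121.41 cm; y_c = 1125000.00/24000.00 = 46.88 cm.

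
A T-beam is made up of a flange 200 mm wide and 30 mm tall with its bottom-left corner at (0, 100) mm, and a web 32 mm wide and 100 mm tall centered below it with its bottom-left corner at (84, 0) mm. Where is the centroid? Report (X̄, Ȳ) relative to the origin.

X̄ = 100.00 mm, Ȳ = 92.39 mm

web: A = 32 × 100 = 3200.00, centroid at (100.00, 50.00).
flange: A = 200 × 30 = 6000.00, centroid at (100.00, 115.00).
ΣA = 9200.00 mm²
ΣAX̄ = (3200.00)(100.00) + (6000.00)(100.00) = 920000.00 mm³
ΣAȲ = (3200.00)(50.00) + (6000.00)(115.00) = 850000.00 mm³
X̄ = 920000.00 / 9200.00 = 100.00 mm
Ȳ = 850000.00 / 9200.00 = 92.39 mm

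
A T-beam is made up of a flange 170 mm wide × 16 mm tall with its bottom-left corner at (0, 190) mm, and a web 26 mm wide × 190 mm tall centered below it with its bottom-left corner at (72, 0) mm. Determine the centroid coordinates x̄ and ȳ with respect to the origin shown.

x̄ = 85.00 mm, ȳ = 131.57 mm

web: A = 26 × 190 = 4940.00, centroid at (85.00, 95.00).
flange: A = 170 × 16 = 2720.00, centroid at (85.00, 198.00).
ΣA = 7660.00 mm²
ΣAx̄ = (4940.00)(85.00) + (2720.00)(85.00) = 651100.00 mm³
ΣAȳ = (4940.00)(95.00) + (2720.00)(198.00) = 1007860.00 mm³
x̄ = 651100.00 / 7660.00 = 85.00 mm
ȳ = 1007860.00 / 7660.00 = 131.57 mm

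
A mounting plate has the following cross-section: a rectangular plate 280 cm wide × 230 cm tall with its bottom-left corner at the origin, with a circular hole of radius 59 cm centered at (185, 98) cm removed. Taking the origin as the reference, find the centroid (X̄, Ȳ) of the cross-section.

X̄ = 130.80 cm, Ȳ = 118.48 cm

Part | A | x̄ᵢ | ȳᵢ | A·x̄ᵢ | A·ȳᵢ
plate | 64400.00 | 140.00 | 115.00 | 9016000.00 | 7406000.00
hole | -10935.88 | 185.00 | 98.00 | -2023138.55 | -1071716.63
Σ | 53464.12 |  |  | 6992861.45 | 6334283.37
X̄ = 6992861.45 / 53464.12 = 130.80 cm
Ȳ = 6334283.37 / 53464.12 = 118.48 cm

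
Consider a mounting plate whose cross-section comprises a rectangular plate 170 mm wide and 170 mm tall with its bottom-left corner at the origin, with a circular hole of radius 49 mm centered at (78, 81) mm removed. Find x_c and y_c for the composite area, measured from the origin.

x_c = 87.47 mm, y_c = 86.41 mm

plate: A = 170 × 170 = 28900.00, centroid at (85.00, 85.00).
hole: A = −π·49² = -7542.96, centroid at (78.00, 81.00).
ΣA = 21357.04 mm²
ΣAx_c = (28900.00)(85.00) + (-7542.96)(78.00) = 1868148.81 mm³
ΣAy_c = (28900.00)(85.00) + (-7542.96)(81.00) = 1845519.92 mm³
x_c = 1868148.81 / 21357.04 = 87.47 mm
y_c = 1845519.92 / 21357.04 = 86.41 mm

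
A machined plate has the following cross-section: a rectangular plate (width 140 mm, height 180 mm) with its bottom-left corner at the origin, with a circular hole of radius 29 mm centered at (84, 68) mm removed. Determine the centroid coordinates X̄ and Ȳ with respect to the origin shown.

Part | A | x̄ᵢ | ȳᵢ | A·x̄ᵢ | A·ȳᵢ
plate | 25200.00 | 70.00 | 90.00 | 1764000.00 | 2268000.00
hole | -2642.08 | 84.00 | 68.00 | -221934.67 | -179661.40
Σ | 22557.92 |  |  | 1542065.33 | 2088338.60
X̄ = 1542065.33 / 22557.92 = 68.36 mm
Ȳ = 2088338.60 / 22557.92 = 92.58 mm

X̄ = 68.36 mm, Ȳ = 92.58 mm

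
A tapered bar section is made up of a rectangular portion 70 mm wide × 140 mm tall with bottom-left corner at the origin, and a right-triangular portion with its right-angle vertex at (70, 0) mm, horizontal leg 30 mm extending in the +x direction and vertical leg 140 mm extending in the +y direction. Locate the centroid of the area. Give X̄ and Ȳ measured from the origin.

X̄ = 42.94 mm, Ȳ = 65.88 mm

Part | A | x̄ᵢ | ȳᵢ | A·x̄ᵢ | A·ȳᵢ
rectangular portion | 9800.00 | 35.00 | 70.00 | 343000.00 | 686000.00
triangular portion | 2100.00 | 80.00 | 46.67 | 168000.00 | 98000.00
Σ | 11900.00 |  |  | 511000.00 | 784000.00
X̄ = 511000.00 / 11900.00 = 42.94 mm
Ȳ = 784000.00 / 11900.00 = 65.88 mm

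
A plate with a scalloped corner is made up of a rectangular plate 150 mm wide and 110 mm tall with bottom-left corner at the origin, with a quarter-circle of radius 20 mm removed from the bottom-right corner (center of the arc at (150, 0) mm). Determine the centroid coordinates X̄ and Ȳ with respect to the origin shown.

Part | A | x̄ᵢ | ȳᵢ | A·x̄ᵢ | A·ȳᵢ
plate | 16500.00 | 75.00 | 55.00 | 1237500.00 | 907500.00
removed quarter-circle | -314.16 | 141.51 | 8.49 | -44457.22 | -2666.67
Σ | 16185.84 |  |  | 1193042.78 | 904833.33
X̄ = 1193042.78 / 16185.84 = 73.71 mm
Ȳ = 904833.33 / 16185.84 = 55.90 mm

X̄ = 73.71 mm, Ȳ = 55.90 mm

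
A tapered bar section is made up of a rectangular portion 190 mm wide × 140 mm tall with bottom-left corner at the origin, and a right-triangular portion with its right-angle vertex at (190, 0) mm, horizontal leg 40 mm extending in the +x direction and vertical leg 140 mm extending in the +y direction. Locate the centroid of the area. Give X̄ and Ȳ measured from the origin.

X̄ = 105.32 mm, Ȳ = 67.78 mm

rectangular portion: A = 190 × 140 = 26600.00, centroid at (95.00, 70.00).
triangular portion: A = ½·40·140 = 2800.00, centroid at (203.33, 46.67).
ΣA = 29400.00 mm²
ΣAX̄ = (26600.00)(95.00) + (2800.00)(203.33) = 3096333.33 mm³
ΣAȲ = (26600.00)(70.00) + (2800.00)(46.67) = 1992666.67 mm³
X̄ = 3096333.33 / 29400.00 = 105.32 mm
Ȳ = 1992666.67 / 29400.00 = 67.78 mm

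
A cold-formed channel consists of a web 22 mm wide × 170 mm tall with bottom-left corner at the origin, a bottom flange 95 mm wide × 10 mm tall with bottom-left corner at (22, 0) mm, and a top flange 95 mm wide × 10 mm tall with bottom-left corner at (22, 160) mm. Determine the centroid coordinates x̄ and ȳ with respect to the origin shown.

web: A = 22 × 170 = 3740.00, centroid at (11.00, 85.00).
bottom flange: A = 95 × 10 = 950.00, centroid at (69.50, 5.00).
top flange: A = 95 × 10 = 950.00, centroid at (69.50, 165.00).
ΣA = 5640.00 mm²
ΣAx̄ = (3740.00)(11.00) + (950.00)(69.50) + (950.00)(69.50) = 173190.00 mm³
ΣAȳ = (3740.00)(85.00) + (950.00)(5.00) + (950.00)(165.00) = 479400.00 mm³
x̄ = 173190.00 / 5640.00 = 30.71 mm
ȳ = 479400.00 / 5640.00 = 85.00 mm

x̄ = 30.71 mm, ȳ = 85.00 mm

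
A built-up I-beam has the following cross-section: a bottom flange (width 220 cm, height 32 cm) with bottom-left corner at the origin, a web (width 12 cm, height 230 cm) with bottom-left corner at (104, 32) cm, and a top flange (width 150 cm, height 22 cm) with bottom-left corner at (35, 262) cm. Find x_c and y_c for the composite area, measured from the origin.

x_c = 110.00 cm, y_c = 108.34 cm

Part | A | x̄ᵢ | ȳᵢ | A·x̄ᵢ | A·ȳᵢ
bottom flange | 7040.00 | 110.00 | 16.00 | 774400.00 | 112640.00
web | 2760.00 | 110.00 | 147.00 | 303600.00 | 405720.00
top flange | 3300.00 | 110.00 | 273.00 | 363000.00 | 900900.00
Σ | 13100.00 |  |  | 1441000.00 | 1419260.00
x_c = 1441000.00 / 13100.00 = 110.00 cm
y_c = 1419260.00 / 13100.00 = 108.34 cm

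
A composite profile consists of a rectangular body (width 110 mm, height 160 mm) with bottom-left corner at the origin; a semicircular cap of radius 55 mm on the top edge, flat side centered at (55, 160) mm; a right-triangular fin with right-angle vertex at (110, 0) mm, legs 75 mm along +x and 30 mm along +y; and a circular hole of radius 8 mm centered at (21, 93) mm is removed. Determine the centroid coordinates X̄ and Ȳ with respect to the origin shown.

rectangular body: A = 110 × 160 = 17600.00, centroid at (55.00, 80.00).
semicircular top: A = ½π·55² = 4751.66, centroid at (55.00, 183.34).
triangular fin: A = ½·75·30 = 1125.00, centroid at (135.00, 10.00).
hole: A = −π·8² = -201.06, centroid at (21.00, 93.00).
ΣA = 23275.60 mm²
ΣAX̄ = (17600.00)(55.00) + (4751.66)(55.00) + (1125.00)(135.00) + (-201.06)(21.00) = 1376993.94 mm³
ΣAȲ = (17600.00)(80.00) + (4751.66)(183.34) + (1125.00)(10.00) + (-201.06)(93.00) = 2271733.33 mm³
X̄ = 1376993.94 / 23275.60 = 59.16 mm
Ȳ = 2271733.33 / 23275.60 = 97.60 mm

X̄ = 59.16 mm, Ȳ = 97.60 mm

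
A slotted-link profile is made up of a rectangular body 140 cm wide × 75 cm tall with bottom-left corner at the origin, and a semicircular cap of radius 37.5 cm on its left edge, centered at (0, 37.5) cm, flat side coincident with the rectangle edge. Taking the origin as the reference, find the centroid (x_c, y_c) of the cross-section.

x_c = 55.07 cm, y_c = 37.50 cm

rectangular body: A = 140 × 75 = 10500.00, centroid at (70.00, 37.50).
semicircular end: A = ½π·37.5² = 2208.93, centroid at (-15.92, 37.50).
ΣA = 12708.93 cm², ΣAx_c = 699843.75 cm³, ΣAy_c = 476584.96 cm³.
x_c = 699843.75/12708.93 = 55.07 cm; y_c = 476584.96/12708.93 = 37.50 cm.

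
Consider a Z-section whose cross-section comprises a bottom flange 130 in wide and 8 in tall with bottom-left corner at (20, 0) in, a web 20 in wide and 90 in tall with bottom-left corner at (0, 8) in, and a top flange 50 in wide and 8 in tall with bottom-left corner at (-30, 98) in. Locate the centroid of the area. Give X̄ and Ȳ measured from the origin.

Part | A | x̄ᵢ | ȳᵢ | A·x̄ᵢ | A·ȳᵢ
bottom flange | 1040.00 | 85.00 | 4.00 | 88400.00 | 4160.00
web | 1800.00 | 10.00 | 53.00 | 18000.00 | 95400.00
top flange | 400.00 | -5.00 | 102.00 | -2000.00 | 40800.00
Σ | 3240.00 |  |  | 104400.00 | 140360.00
X̄ = 104400.00 / 3240.00 = 32.22 in
Ȳ = 140360.00 / 3240.00 = 43.32 in

X̄ = 32.22 in, Ȳ = 43.32 in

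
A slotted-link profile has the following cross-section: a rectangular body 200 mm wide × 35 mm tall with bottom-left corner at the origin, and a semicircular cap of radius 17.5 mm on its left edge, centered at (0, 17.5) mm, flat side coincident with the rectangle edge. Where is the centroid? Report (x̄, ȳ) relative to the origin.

x̄ = 93.09 mm, ȳ = 17.50 mm

Part | A | x̄ᵢ | ȳᵢ | A·x̄ᵢ | A·ȳᵢ
rectangular body | 7000.00 | 100.00 | 17.50 | 700000.00 | 122500.00
semicircular end | 481.06 | -7.43 | 17.50 | -3572.92 | 8418.49
Σ | 7481.06 |  |  | 696427.08 | 130918.49
x̄ = 696427.08 / 7481.06 = 93.09 mm
ȳ = 130918.49 / 7481.06 = 17.50 mm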